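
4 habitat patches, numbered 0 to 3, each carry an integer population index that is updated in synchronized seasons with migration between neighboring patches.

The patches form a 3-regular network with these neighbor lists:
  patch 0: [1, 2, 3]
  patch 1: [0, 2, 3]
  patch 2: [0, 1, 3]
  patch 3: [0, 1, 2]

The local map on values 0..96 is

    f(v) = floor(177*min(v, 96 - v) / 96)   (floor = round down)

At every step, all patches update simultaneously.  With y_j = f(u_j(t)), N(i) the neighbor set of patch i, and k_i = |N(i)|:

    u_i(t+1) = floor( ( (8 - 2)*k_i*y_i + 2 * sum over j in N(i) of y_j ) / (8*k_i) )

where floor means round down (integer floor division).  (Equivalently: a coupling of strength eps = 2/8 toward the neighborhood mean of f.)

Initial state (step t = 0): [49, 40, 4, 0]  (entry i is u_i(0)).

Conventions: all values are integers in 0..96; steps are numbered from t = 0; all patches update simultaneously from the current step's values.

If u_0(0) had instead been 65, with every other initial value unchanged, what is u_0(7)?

Answer: u_0(7) = 43
Key observation: This trace re-runs the system from the modified initial state.

Derivation:
t=0: [65, 40, 4, 0]
t=1: [49, 60, 16, 11]
t=2: [74, 60, 36, 30]
t=3: [45, 62, 62, 55]
t=4: [78, 64, 64, 73]
t=5: [38, 55, 55, 44]
t=6: [71, 75, 75, 79]
t=7: [43, 38, 38, 33]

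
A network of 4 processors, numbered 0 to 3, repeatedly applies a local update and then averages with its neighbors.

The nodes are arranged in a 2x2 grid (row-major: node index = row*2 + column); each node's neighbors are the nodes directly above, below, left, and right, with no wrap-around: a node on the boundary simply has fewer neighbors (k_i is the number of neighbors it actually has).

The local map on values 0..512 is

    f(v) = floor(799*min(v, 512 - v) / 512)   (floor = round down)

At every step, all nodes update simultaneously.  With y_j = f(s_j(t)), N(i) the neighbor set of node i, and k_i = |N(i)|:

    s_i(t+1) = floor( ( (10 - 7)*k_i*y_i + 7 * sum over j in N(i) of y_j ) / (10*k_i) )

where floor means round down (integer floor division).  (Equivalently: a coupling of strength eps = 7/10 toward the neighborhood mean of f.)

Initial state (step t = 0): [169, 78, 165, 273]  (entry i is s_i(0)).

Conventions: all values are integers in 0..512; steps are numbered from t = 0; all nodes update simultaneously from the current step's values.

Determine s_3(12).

Simulating step by step:
t=0: [169, 78, 165, 273]
t=1: [211, 258, 299, 243]
t=2: [353, 366, 347, 368]
t=3: [243, 233, 242, 236]
t=4: [372, 370, 374, 369]
t=5: [218, 220, 218, 219]
t=6: [341, 341, 340, 341]
t=7: [266, 266, 266, 266]
t=8: [383, 383, 383, 383]
t=9: [201, 201, 201, 201]
t=10: [313, 313, 313, 313]
t=11: [310, 310, 310, 310]
t=12: [315, 315, 315, 315]

Answer: s_3(12) = 315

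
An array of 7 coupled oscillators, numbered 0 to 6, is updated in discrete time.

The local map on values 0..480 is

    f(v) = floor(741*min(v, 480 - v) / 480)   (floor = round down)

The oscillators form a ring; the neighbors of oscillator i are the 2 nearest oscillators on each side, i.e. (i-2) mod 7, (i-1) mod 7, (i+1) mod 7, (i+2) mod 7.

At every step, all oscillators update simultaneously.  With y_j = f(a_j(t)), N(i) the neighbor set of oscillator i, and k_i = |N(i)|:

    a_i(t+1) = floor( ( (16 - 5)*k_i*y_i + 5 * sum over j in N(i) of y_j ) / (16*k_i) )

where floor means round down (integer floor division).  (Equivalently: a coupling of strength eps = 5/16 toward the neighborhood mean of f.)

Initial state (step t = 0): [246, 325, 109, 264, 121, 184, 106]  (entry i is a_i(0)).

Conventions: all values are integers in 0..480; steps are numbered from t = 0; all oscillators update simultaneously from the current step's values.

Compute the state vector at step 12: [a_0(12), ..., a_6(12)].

Answer: [345, 338, 314, 298, 284, 308, 319]

Derivation:
t=0: [246, 325, 109, 264, 121, 184, 106]
t=1: [314, 244, 202, 297, 201, 276, 195]
t=2: [276, 340, 308, 295, 307, 305, 304]
t=3: [295, 237, 266, 275, 268, 274, 269]
t=4: [300, 349, 327, 321, 325, 316, 324]
t=5: [263, 216, 237, 241, 240, 252, 240]
t=6: [340, 341, 360, 363, 367, 353, 362]
t=7: [209, 206, 188, 183, 177, 193, 187]
t=8: [314, 310, 292, 285, 278, 295, 292]
t=9: [264, 268, 287, 296, 304, 286, 286]
t=10: [324, 319, 299, 288, 278, 298, 301]
t=11: [249, 255, 277, 290, 302, 280, 274]
t=12: [345, 338, 314, 298, 284, 308, 319]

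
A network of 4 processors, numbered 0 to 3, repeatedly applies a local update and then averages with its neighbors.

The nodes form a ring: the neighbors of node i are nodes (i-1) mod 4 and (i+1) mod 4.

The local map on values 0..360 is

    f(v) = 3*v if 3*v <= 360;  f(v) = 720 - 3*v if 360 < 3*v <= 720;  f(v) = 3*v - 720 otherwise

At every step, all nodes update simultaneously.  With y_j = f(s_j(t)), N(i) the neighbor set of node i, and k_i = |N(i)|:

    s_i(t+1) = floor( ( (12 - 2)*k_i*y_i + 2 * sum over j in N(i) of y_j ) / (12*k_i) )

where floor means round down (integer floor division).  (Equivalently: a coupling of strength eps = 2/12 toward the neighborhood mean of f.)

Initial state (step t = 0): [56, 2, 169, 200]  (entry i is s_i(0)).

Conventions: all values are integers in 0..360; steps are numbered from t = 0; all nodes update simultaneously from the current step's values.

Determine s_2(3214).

Simulating step by step:
t=0: [56, 2, 169, 200]
t=1: [150, 36, 188, 131]
t=2: [261, 125, 166, 308]
t=3: [98, 311, 230, 193]
t=4: [274, 204, 54, 144]
t=5: [118, 112, 168, 262]
t=6: [328, 327, 213, 102]
t=7: [267, 246, 114, 283]
t=8: [79, 50, 297, 142]
t=9: [234, 159, 179, 279]
t=10: [45, 219, 182, 114]
t=11: [146, 78, 178, 310]
t=12: [272, 234, 192, 214]
t=13: [88, 35, 128, 85]
t=14: [250, 137, 310, 262]
t=15: [56, 277, 206, 75]
t=16: [168, 115, 113, 210]
t=17: [216, 333, 318, 121]
t=18: [113, 258, 248, 323]
t=19: [307, 75, 45, 237]
t=20: [187, 215, 132, 35]
t=21: [147, 102, 285, 127]
t=22: [286, 289, 166, 317]
t=23: [146, 152, 216, 222]
t=24: [261, 249, 86, 74]
t=25: [73, 49, 235, 211]
t=26: [202, 142, 32, 92]
t=27: [142, 262, 127, 247]
t=28: [252, 107, 289, 70]
t=29: [74, 282, 166, 190]
t=30: [208, 142, 208, 162]
t=31: [124, 261, 124, 211]
t=32: [302, 110, 302, 130]
t=33: [210, 306, 210, 306]
t=34: [108, 180, 108, 180]
t=35: [300, 204, 300, 204]
t=36: [168, 120, 168, 120]
t=37: [240, 336, 240, 336]
t=38: [48, 240, 48, 240]
t=39: [120, 24, 120, 24]
t=40: [312, 120, 312, 120]
t=41: [240, 336, 240, 336]

Answer: s_2(3214) = 48
Key observation: The state at step 37, [240, 336, 240, 336], reappears at step 41: the system is in a cycle of period 4 from step 37 on.  Therefore the state at step 3214 equals the state at step 37 + ((3214 - 37) mod 4) = 38, which is [48, 240, 48, 240].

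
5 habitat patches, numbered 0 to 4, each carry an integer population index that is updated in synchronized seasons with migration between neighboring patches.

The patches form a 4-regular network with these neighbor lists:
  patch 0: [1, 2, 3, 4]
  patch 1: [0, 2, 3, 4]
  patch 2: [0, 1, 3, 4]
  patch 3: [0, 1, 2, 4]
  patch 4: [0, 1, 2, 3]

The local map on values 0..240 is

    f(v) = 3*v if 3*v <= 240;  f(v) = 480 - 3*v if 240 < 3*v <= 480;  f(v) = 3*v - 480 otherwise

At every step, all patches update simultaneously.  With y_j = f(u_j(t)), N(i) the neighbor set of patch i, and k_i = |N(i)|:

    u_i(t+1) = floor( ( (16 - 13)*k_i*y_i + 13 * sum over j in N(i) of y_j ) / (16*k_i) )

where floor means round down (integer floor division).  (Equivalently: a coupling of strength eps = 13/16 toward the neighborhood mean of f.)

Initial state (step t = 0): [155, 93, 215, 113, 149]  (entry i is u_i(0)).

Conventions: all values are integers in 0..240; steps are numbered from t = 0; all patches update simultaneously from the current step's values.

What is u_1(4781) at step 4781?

Simulating step by step:
t=0: [155, 93, 215, 113, 149]
t=1: [112, 109, 110, 110, 112]
t=2: [148, 148, 148, 148, 148]
t=3: [36, 36, 36, 36, 36]
t=4: [108, 108, 108, 108, 108]
t=5: [156, 156, 156, 156, 156]
t=6: [12, 12, 12, 12, 12]
t=7: [36, 36, 36, 36, 36]

Answer: u_1(4781) = 156
Key observation: The state at step 3, [36, 36, 36, 36, 36], reappears at step 7: the system is in a cycle of period 4 from step 3 on.  Therefore the state at step 4781 equals the state at step 3 + ((4781 - 3) mod 4) = 5, which is [156, 156, 156, 156, 156].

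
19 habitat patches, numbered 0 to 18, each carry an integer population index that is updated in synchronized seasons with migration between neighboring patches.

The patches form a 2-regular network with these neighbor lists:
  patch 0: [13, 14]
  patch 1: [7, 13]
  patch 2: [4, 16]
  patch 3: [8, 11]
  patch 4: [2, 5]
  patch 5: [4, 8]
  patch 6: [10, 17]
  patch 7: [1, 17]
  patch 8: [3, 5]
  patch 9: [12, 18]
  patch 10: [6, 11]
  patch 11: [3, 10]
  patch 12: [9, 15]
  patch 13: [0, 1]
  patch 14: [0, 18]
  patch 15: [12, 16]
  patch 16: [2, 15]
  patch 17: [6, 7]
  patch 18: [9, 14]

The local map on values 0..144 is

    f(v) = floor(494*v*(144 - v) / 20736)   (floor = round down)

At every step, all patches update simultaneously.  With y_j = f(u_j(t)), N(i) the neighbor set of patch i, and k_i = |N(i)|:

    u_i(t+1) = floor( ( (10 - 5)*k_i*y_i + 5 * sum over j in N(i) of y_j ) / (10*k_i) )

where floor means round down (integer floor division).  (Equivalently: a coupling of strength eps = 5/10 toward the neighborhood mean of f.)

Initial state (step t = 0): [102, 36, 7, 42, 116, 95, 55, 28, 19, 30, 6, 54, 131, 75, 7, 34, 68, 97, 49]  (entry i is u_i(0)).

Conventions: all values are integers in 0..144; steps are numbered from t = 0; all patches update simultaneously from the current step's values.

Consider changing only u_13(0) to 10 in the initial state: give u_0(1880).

Answer: u_0(1880) = 122
Key observation: The state at step 14, [121, 121, 121, 121, 121, 121, 121, 121, 121, 121, 121, 121, 121, 121, 121, 121, 121, 122, 121], reappears at step 18: the system is in a cycle of period 4 from step 14 on.  Therefore the state at step 1880 equals the state at step 14 + ((1880 - 14) mod 4) = 16, which is [122, 122, 122, 122, 122, 122, 121, 121, 122, 122, 122, 122, 122, 122, 122, 122, 122, 121, 122].

Derivation:
t=0: [102, 36, 7, 42, 116, 95, 55, 28, 19, 30, 6, 54, 131, 10, 7, 34, 68, 97, 49]
t=1: [64, 73, 61, 93, 71, 88, 89, 88, 81, 78, 67, 87, 62, 64, 64, 85, 89, 102, 80]
t=2: [121, 121, 119, 115, 120, 119, 114, 114, 117, 121, 119, 117, 120, 121, 121, 118, 117, 109, 121]
t=3: [66, 69, 70, 77, 69, 70, 80, 79, 74, 66, 74, 74, 68, 66, 66, 72, 73, 85, 66]
t=4: [122, 122, 123, 122, 123, 123, 121, 121, 122, 122, 122, 122, 122, 122, 122, 123, 123, 120, 122]
t=5: [63, 63, 61, 63, 61, 61, 65, 65, 62, 63, 63, 63, 62, 63, 63, 61, 61, 67, 63]
t=6: [121, 121, 120, 121, 120, 120, 121, 121, 120, 121, 121, 121, 120, 121, 121, 120, 120, 122, 121]
t=7: [66, 66, 68, 66, 68, 68, 65, 65, 67, 66, 66, 66, 67, 66, 66, 68, 68, 64, 66]
t=8: [122, 122, 123, 122, 123, 122, 121, 121, 122, 122, 122, 122, 122, 122, 122, 122, 123, 121, 122]
t=9: [63, 63, 61, 63, 61, 62, 65, 65, 63, 63, 63, 63, 63, 63, 63, 62, 61, 66, 63]
t=10: [121, 121, 120, 121, 120, 120, 121, 121, 121, 121, 121, 121, 121, 121, 121, 120, 120, 122, 121]
t=11: [66, 66, 68, 66, 68, 67, 65, 65, 66, 66, 66, 66, 66, 66, 66, 67, 68, 64, 66]
t=12: [122, 122, 123, 122, 122, 122, 121, 121, 122, 122, 122, 122, 122, 122, 122, 122, 122, 121, 122]
t=13: [63, 63, 62, 63, 62, 63, 65, 65, 63, 63, 63, 63, 63, 63, 63, 63, 62, 66, 63]
t=14: [121, 121, 121, 121, 121, 121, 121, 121, 121, 121, 121, 121, 121, 121, 121, 121, 121, 122, 121]
t=15: [66, 66, 66, 66, 66, 66, 65, 65, 66, 66, 66, 66, 66, 66, 66, 66, 66, 64, 66]
t=16: [122, 122, 122, 122, 122, 122, 121, 121, 122, 122, 122, 122, 122, 122, 122, 122, 122, 121, 122]
t=17: [63, 63, 63, 63, 63, 63, 65, 65, 63, 63, 63, 63, 63, 63, 63, 63, 63, 66, 63]
t=18: [121, 121, 121, 121, 121, 121, 121, 121, 121, 121, 121, 121, 121, 121, 121, 121, 121, 122, 121]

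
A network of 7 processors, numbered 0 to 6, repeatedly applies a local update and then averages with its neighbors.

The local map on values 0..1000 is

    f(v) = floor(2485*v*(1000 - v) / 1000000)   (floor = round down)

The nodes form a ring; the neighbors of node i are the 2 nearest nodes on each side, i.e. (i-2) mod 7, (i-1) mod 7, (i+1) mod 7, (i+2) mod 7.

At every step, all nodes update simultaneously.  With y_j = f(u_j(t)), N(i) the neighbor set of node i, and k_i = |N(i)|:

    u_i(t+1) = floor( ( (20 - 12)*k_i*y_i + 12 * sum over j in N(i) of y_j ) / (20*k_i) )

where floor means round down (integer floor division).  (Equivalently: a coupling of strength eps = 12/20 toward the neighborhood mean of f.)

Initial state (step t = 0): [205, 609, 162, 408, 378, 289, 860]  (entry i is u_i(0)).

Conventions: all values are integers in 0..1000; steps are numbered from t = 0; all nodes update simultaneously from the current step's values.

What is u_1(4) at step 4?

Simulating step by step:
t=0: [205, 609, 162, 408, 378, 289, 860]
t=1: [422, 482, 461, 543, 495, 487, 432]
t=2: [612, 615, 616, 618, 617, 615, 613]
t=3: [588, 588, 587, 586, 587, 588, 588]
t=4: [602, 602, 602, 602, 602, 602, 602]

Answer: u_1(4) = 602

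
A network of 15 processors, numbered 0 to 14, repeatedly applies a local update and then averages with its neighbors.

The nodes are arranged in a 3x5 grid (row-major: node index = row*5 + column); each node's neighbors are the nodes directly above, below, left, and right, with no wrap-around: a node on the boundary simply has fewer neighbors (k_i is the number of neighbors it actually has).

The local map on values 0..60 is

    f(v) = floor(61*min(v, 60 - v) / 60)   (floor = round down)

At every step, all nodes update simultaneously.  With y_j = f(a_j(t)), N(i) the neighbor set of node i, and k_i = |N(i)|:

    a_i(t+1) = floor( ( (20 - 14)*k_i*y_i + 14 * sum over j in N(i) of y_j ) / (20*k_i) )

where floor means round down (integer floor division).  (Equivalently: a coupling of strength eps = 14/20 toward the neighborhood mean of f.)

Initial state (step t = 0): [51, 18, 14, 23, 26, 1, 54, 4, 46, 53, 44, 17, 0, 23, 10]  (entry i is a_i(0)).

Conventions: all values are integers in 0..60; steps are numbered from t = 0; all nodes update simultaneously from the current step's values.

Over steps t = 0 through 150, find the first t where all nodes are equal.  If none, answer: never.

Simulating step by step:
t=0: [51, 18, 14, 23, 26, 1, 54, 4, 46, 53, 44, 17, 0, 23, 10]  (not all equal)
t=1: [9, 12, 14, 19, 18, 7, 8, 7, 14, 13, 11, 10, 10, 12, 13]  (not all equal)
t=2: [9, 10, 13, 16, 16, 8, 8, 10, 13, 14, 9, 9, 9, 12, 12]  (not all equal)
t=3: [9, 10, 12, 14, 15, 8, 8, 10, 13, 13, 8, 8, 9, 11, 12]  (not all equal)
t=4: [9, 9, 11, 13, 13, 8, 8, 10, 12, 13, 8, 8, 9, 11, 12]  (not all equal)
t=5: [8, 9, 10, 12, 13, 8, 8, 10, 11, 12, 8, 8, 9, 11, 12]  (not all equal)
t=6: [8, 8, 10, 11, 12, 8, 8, 9, 11, 12, 8, 8, 9, 10, 11]  (not all equal)
t=7: [8, 8, 9, 11, 11, 8, 8, 9, 10, 11, 8, 8, 9, 10, 11]  (not all equal)
t=8: [8, 8, 9, 10, 11, 8, 8, 9, 10, 10, 8, 8, 9, 10, 10]  (not all equal)
t=9: [8, 8, 9, 10, 10, 8, 8, 9, 9, 10, 8, 8, 9, 9, 10]  (not all equal)
t=10: [8, 8, 9, 9, 10, 8, 8, 8, 9, 9, 8, 8, 8, 9, 9]  (not all equal)
t=11: [8, 8, 8, 9, 9, 8, 8, 8, 8, 9, 8, 8, 8, 8, 9]  (not all equal)
t=12: [8, 8, 8, 8, 9, 8, 8, 8, 8, 8, 8, 8, 8, 8, 8]  (not all equal)
t=13: [8, 8, 8, 8, 8, 8, 8, 8, 8, 8, 8, 8, 8, 8, 8]  (all equal)

Answer: 13
Key observation: Synchronization is absorbing here: once all nodes are equal they stay equal, and step 13 is the first all-equal step.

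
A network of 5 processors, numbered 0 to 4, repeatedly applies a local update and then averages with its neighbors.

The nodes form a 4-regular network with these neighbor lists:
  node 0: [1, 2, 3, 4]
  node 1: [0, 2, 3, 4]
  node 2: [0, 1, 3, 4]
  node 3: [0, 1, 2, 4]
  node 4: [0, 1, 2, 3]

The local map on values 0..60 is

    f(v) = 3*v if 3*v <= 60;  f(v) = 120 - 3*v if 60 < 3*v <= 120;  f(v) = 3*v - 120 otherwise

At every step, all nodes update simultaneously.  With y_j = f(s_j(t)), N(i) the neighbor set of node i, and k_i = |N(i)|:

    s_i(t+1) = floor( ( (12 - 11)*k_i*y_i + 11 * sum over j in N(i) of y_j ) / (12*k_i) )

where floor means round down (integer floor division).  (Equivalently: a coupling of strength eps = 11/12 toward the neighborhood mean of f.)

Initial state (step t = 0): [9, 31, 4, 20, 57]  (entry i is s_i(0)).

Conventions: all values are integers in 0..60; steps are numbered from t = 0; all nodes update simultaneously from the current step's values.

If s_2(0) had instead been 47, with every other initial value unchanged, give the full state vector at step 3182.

Simulating step by step:
t=0: [9, 31, 47, 20, 57]
t=1: [38, 38, 39, 33, 35]
t=2: [10, 10, 11, 8, 9]
t=3: [28, 28, 28, 29, 29]
t=4: [34, 34, 34, 35, 35]
t=5: [16, 16, 16, 17, 17]
t=6: [49, 49, 49, 48, 48]
t=7: [25, 25, 25, 26, 26]
t=8: [43, 43, 43, 44, 44]
t=9: [10, 10, 10, 9, 9]
t=10: [28, 28, 28, 29, 29]

Answer: [34, 34, 34, 35, 35]
Key observation: The state at step 3, [28, 28, 28, 29, 29], reappears at step 10: the system is in a cycle of period 7 from step 3 on.  Therefore the state at step 3182 equals the state at step 3 + ((3182 - 3) mod 7) = 4, which is [34, 34, 34, 35, 35].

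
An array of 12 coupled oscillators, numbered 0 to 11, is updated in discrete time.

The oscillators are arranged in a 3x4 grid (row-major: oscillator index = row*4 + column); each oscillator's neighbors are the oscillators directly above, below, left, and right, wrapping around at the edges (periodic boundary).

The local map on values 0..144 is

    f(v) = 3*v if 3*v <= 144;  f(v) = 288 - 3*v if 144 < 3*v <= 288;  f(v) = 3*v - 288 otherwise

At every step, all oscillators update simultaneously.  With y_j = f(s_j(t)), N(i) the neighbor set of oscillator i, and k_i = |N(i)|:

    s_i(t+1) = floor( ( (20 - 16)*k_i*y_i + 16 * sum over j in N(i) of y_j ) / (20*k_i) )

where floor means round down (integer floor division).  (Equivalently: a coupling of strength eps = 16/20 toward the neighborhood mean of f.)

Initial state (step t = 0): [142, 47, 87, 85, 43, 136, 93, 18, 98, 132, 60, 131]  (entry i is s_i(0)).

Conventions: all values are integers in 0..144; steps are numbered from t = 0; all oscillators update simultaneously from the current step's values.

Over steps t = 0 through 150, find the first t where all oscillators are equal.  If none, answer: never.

Simulating step by step:
t=0: [142, 47, 87, 85, 43, 136, 93, 18, 98, 132, 60, 131]  (not all equal)
t=1: [89, 106, 63, 71, 89, 101, 63, 66, 97, 96, 71, 61]  (not all equal)
t=2: [30, 33, 75, 78, 30, 33, 75, 78, 30, 24, 75, 69]  (not all equal)
t=3: [84, 84, 68, 68, 84, 84, 68, 68, 84, 84, 68, 68]  (not all equal)
t=4: [45, 45, 74, 74, 45, 45, 74, 74, 45, 45, 74, 74]  (not all equal)
t=5: [121, 121, 79, 79, 121, 121, 79, 79, 121, 121, 79, 79]  (not all equal)
t=6: [70, 70, 55, 55, 70, 70, 55, 55, 70, 70, 55, 55]  (not all equal)
t=7: [87, 87, 114, 114, 87, 87, 114, 114, 87, 87, 114, 114]  (not all equal)
t=8: [32, 32, 48, 48, 32, 32, 48, 48, 32, 32, 48, 48]  (not all equal)
t=9: [105, 105, 134, 134, 105, 105, 134, 134, 105, 105, 134, 134]  (not all equal)
t=10: [44, 44, 96, 96, 44, 44, 96, 96, 44, 44, 96, 96]  (not all equal)
t=11: [105, 105, 26, 26, 105, 105, 26, 26, 105, 105, 26, 26]  (not all equal)
t=12: [37, 37, 67, 67, 37, 37, 67, 67, 37, 37, 67, 67]  (not all equal)
t=13: [106, 106, 91, 91, 106, 106, 91, 91, 106, 106, 91, 91]  (not all equal)
t=14: [27, 27, 18, 18, 27, 27, 18, 18, 27, 27, 18, 18]  (not all equal)
t=15: [75, 75, 59, 59, 75, 75, 59, 59, 75, 75, 59, 59]  (not all equal)
t=16: [72, 72, 101, 101, 72, 72, 101, 101, 72, 72, 101, 101]  (not all equal)
t=17: [60, 60, 26, 26, 60, 60, 26, 26, 60, 60, 26, 26]  (not all equal)
t=18: [102, 102, 84, 84, 102, 102, 84, 84, 102, 102, 84, 84]  (not all equal)
t=19: [21, 21, 32, 32, 21, 21, 32, 32, 21, 21, 32, 32]  (not all equal)
t=20: [69, 69, 89, 89, 69, 69, 89, 89, 69, 69, 89, 89]  (not all equal)
t=21: [69, 69, 33, 33, 69, 69, 33, 33, 69, 69, 33, 33]  (not all equal)
t=22: [84, 84, 95, 95, 84, 84, 95, 95, 84, 84, 95, 95]  (not all equal)
t=23: [29, 29, 9, 9, 29, 29, 9, 9, 29, 29, 9, 9]  (not all equal)
t=24: [75, 75, 39, 39, 75, 75, 39, 39, 75, 75, 39, 39]  (not all equal)
t=25: [73, 73, 106, 106, 73, 73, 106, 106, 73, 73, 106, 106]  (not all equal)
t=26: [61, 61, 37, 37, 61, 61, 37, 37, 61, 61, 37, 37]  (not all equal)
t=27: [106, 106, 109, 109, 106, 106, 109, 109, 106, 106, 109, 109]  (not all equal)
t=28: [31, 31, 37, 37, 31, 31, 37, 37, 31, 31, 37, 37]  (not all equal)
t=29: [96, 96, 107, 107, 96, 96, 107, 107, 96, 96, 107, 107]  (not all equal)
t=30: [6, 6, 26, 26, 6, 6, 26, 26, 6, 6, 26, 26]  (not all equal)
t=31: [30, 30, 66, 66, 30, 30, 66, 66, 30, 30, 66, 66]  (not all equal)
t=32: [90, 90, 90, 90, 90, 90, 90, 90, 90, 90, 90, 90]  (all equal)

Answer: 32
Key observation: Synchronization is absorbing here: once all oscillators are equal they stay equal, and step 32 is the first all-equal step.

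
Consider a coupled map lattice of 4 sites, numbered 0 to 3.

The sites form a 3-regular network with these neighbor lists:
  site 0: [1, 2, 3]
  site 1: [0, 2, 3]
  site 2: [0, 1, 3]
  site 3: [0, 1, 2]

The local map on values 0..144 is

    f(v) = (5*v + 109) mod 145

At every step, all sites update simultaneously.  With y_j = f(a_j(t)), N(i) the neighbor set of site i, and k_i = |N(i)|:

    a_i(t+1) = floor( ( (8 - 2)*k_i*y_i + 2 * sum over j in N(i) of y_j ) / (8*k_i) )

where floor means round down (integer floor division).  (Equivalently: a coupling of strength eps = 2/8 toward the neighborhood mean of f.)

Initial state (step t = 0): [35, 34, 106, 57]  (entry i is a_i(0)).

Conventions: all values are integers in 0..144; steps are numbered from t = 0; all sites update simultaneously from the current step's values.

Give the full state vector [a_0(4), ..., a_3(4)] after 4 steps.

Simulating step by step:
t=0: [35, 34, 106, 57]
t=1: [129, 125, 75, 105]
t=2: [31, 17, 44, 47]
t=3: [101, 54, 47, 57]
t=4: [46, 82, 59, 92]

Answer: [46, 82, 59, 92]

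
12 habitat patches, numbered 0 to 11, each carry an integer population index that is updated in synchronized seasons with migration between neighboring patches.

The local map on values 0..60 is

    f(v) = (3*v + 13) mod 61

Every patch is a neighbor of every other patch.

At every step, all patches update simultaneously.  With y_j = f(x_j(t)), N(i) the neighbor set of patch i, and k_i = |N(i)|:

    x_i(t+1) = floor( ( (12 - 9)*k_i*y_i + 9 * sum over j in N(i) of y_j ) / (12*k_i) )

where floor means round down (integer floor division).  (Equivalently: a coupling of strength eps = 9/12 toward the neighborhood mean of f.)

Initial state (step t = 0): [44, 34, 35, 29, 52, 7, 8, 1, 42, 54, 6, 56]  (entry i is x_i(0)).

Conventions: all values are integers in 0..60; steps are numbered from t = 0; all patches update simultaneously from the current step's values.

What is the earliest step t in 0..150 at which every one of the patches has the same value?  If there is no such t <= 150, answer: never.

Answer: never
Key observation: The state at step 8 reappears at step 18 — the system is in a cycle of period 10 from step 8 on.  No step 0..18 is synchronized, and the cycle repeats forever, so no step up to 150 (or ever) has all patches equal.

Derivation:
t=0: [44, 34, 35, 29, 52, 7, 8, 1, 42, 54, 6, 56]  (not all equal)
t=1: [36, 41, 42, 38, 40, 38, 38, 34, 34, 41, 37, 42]  (not all equal)
t=2: [28, 20, 20, 18, 19, 18, 18, 27, 27, 20, 17, 20]  (not all equal)
t=3: [18, 14, 14, 13, 13, 13, 13, 18, 18, 14, 12, 14]  (not all equal)
t=4: [34, 43, 43, 43, 43, 43, 43, 34, 34, 43, 42, 43]  (not all equal)
t=5: [32, 26, 26, 26, 26, 26, 26, 32, 32, 26, 26, 26]  (not all equal)
t=6: [36, 33, 33, 33, 33, 33, 33, 36, 36, 33, 33, 33]  (not all equal)
t=7: [54, 52, 52, 52, 52, 52, 52, 54, 54, 52, 52, 52]  (not all equal)
t=8: [49, 48, 48, 48, 48, 48, 48, 49, 49, 48, 48, 48]  (not all equal)
t=9: [36, 35, 35, 35, 35, 35, 35, 36, 36, 35, 35, 35]  (not all equal)
t=10: [58, 57, 57, 57, 57, 57, 57, 58, 58, 57, 57, 57]  (not all equal)
t=11: [2, 1, 1, 1, 1, 1, 1, 2, 2, 1, 1, 1]  (not all equal)
t=12: [17, 16, 16, 16, 16, 16, 16, 17, 17, 16, 16, 16]  (not all equal)
t=13: [1, 0, 0, 0, 0, 0, 0, 1, 1, 0, 0, 0]  (not all equal)
t=14: [14, 13, 13, 13, 13, 13, 13, 14, 14, 13, 13, 13]  (not all equal)
t=15: [53, 52, 52, 52, 52, 52, 52, 53, 53, 52, 52, 52]  (not all equal)
t=16: [48, 47, 47, 47, 47, 47, 47, 48, 48, 47, 47, 47]  (not all equal)
t=17: [33, 32, 32, 32, 32, 32, 32, 33, 33, 32, 32, 32]  (not all equal)
t=18: [49, 48, 48, 48, 48, 48, 48, 49, 49, 48, 48, 48]  (not all equal)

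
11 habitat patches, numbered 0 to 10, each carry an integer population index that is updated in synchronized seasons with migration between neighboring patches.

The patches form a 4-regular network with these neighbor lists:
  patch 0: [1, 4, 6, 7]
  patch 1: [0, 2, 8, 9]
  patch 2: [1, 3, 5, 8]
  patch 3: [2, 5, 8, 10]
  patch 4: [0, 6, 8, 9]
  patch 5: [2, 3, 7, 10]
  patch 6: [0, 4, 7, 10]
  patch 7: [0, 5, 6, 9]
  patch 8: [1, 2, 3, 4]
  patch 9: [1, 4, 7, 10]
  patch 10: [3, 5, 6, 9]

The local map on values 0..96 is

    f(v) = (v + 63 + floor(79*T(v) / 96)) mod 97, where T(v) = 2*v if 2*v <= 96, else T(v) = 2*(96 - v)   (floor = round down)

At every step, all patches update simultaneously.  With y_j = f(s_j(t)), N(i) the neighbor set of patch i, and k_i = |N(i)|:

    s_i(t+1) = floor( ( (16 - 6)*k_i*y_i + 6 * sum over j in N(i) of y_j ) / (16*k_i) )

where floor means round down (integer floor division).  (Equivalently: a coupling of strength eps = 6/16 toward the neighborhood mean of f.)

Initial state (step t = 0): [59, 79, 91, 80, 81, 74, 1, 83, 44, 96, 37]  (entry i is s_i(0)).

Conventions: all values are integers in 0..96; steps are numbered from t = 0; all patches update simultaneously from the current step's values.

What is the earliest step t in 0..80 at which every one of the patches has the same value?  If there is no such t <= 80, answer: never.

Simulating step by step:
t=0: [59, 79, 91, 80, 81, 74, 1, 83, 44, 96, 37]  (not all equal)
t=1: [79, 72, 68, 71, 71, 72, 67, 70, 77, 64, 65]  (not all equal)
t=2: [74, 77, 78, 78, 77, 77, 79, 77, 75, 80, 80]  (not all equal)
t=3: [75, 74, 73, 73, 73, 73, 72, 73, 74, 72, 72]  (not all equal)
t=4: [75, 76, 76, 76, 76, 76, 76, 76, 76, 76, 76]  (not all equal)
t=5: [74, 74, 74, 74, 74, 74, 74, 74, 74, 74, 74]  (all equal)

Answer: 5
Key observation: Synchronization is absorbing here: once all patches are equal they stay equal, and step 5 is the first all-equal step.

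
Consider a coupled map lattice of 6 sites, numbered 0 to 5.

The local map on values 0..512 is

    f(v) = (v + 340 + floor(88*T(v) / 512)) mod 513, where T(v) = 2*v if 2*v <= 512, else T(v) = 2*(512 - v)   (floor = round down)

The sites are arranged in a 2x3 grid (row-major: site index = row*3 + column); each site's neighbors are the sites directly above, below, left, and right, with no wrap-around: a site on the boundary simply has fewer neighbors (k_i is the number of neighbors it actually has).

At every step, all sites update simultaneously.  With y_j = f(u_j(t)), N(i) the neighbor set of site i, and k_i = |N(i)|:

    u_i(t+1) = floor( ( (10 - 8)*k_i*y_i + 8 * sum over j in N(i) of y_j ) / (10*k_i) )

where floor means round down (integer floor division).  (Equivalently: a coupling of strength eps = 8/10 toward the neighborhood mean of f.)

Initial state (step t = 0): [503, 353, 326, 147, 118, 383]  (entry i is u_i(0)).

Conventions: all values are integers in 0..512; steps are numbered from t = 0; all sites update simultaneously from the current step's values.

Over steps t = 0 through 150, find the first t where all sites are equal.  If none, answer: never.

Simulating step by step:
t=0: [503, 353, 326, 147, 118, 383]  (not all equal)
t=1: [169, 326, 238, 337, 236, 336]  (not all equal)
t=2: [186, 134, 204, 124, 205, 160]  (not all equal)
t=3: [220, 75, 39, 172, 168, 89]  (not all equal)
t=4: [223, 238, 438, 81, 265, 269]  (not all equal)
t=5: [262, 187, 188, 210, 241, 222]  (not all equal)
t=6: [109, 123, 97, 151, 113, 116]  (not all equal)
t=7: [310, 486, 494, 396, 372, 483]  (not all equal)
t=8: [274, 272, 321, 233, 289, 293]  (not all equal)
t=9: [164, 192, 193, 177, 176, 201]  (not all equal)
t=10: [69, 69, 90, 56, 78, 79]  (not all equal)
t=11: [425, 442, 443, 433, 433, 450]  (not all equal)
t=12: [288, 288, 295, 284, 291, 291]  (not all equal)
t=13: [190, 193, 193, 191, 191, 194]  (not all equal)
t=14: [84, 84, 86, 82, 84, 85]  (not all equal)
t=15: [451, 452, 453, 451, 452, 453]  (not all equal)
t=16: [298, 299, 299, 298, 299, 299]  (not all equal)
t=17: [198, 198, 199, 198, 198, 199]  (not all equal)
t=18: [93, 93, 93, 93, 93, 93]  (all equal)

Answer: 18
Key observation: Synchronization is absorbing here: once all sites are equal they stay equal, and step 18 is the first all-equal step.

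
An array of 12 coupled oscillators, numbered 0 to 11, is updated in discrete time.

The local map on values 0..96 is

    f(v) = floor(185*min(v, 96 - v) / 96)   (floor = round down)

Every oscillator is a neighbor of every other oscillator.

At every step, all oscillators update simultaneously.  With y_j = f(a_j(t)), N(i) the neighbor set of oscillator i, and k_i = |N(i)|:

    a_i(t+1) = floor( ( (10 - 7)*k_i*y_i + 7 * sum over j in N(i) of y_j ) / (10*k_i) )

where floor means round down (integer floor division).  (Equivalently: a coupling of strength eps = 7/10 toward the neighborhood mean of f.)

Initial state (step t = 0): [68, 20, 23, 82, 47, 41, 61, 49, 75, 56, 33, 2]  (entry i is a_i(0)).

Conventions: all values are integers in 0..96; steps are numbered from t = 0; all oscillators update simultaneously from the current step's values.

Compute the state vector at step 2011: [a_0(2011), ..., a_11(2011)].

Simulating step by step:
t=0: [68, 20, 23, 82, 47, 41, 61, 49, 75, 56, 33, 2]
t=1: [55, 51, 53, 48, 63, 61, 58, 63, 52, 60, 57, 43]
t=2: [76, 78, 77, 79, 73, 74, 75, 73, 78, 74, 75, 77]
t=3: [38, 37, 37, 36, 39, 39, 38, 39, 37, 39, 38, 37]
t=4: [72, 72, 72, 71, 73, 73, 72, 73, 72, 73, 72, 72]
t=5: [45, 45, 45, 46, 45, 45, 45, 45, 45, 45, 45, 45]
t=6: [86, 86, 86, 86, 86, 86, 86, 86, 86, 86, 86, 86]
t=7: [19, 19, 19, 19, 19, 19, 19, 19, 19, 19, 19, 19]
t=8: [36, 36, 36, 36, 36, 36, 36, 36, 36, 36, 36, 36]
t=9: [69, 69, 69, 69, 69, 69, 69, 69, 69, 69, 69, 69]
t=10: [52, 52, 52, 52, 52, 52, 52, 52, 52, 52, 52, 52]
t=11: [84, 84, 84, 84, 84, 84, 84, 84, 84, 84, 84, 84]
t=12: [23, 23, 23, 23, 23, 23, 23, 23, 23, 23, 23, 23]
t=13: [44, 44, 44, 44, 44, 44, 44, 44, 44, 44, 44, 44]
t=14: [84, 84, 84, 84, 84, 84, 84, 84, 84, 84, 84, 84]

Answer: [44, 44, 44, 44, 44, 44, 44, 44, 44, 44, 44, 44]
Key observation: The state at step 11, [84, 84, 84, 84, 84, 84, 84, 84, 84, 84, 84, 84], reappears at step 14: the system is in a cycle of period 3 from step 11 on.  Therefore the state at step 2011 equals the state at step 11 + ((2011 - 11) mod 3) = 13, which is [44, 44, 44, 44, 44, 44, 44, 44, 44, 44, 44, 44].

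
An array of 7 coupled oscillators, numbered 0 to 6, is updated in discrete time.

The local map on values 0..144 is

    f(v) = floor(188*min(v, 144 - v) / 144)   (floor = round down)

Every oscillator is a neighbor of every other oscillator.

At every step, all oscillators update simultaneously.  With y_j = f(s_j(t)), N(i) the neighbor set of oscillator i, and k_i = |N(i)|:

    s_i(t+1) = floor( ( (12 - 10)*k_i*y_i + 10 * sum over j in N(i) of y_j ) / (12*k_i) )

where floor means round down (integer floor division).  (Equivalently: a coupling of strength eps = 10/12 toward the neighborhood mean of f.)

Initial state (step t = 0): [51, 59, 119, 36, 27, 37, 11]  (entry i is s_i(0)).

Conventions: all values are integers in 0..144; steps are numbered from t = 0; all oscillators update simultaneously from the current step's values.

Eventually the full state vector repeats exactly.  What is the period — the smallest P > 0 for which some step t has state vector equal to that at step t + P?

Simulating step by step:
t=0: [51, 59, 119, 36, 27, 37, 11]
t=1: [46, 46, 45, 45, 45, 45, 44]
t=2: [58, 58, 58, 58, 58, 58, 58]
t=3: [75, 75, 75, 75, 75, 75, 75]
t=4: [90, 90, 90, 90, 90, 90, 90]
t=5: [70, 70, 70, 70, 70, 70, 70]
t=6: [91, 91, 91, 91, 91, 91, 91]
t=7: [69, 69, 69, 69, 69, 69, 69]
t=8: [90, 90, 90, 90, 90, 90, 90]

Answer: 4
Key observation: The state at step 4, [90, 90, 90, 90, 90, 90, 90], reappears at step 8 — and no state repeats earlier — so the cycle the system enters has period 4.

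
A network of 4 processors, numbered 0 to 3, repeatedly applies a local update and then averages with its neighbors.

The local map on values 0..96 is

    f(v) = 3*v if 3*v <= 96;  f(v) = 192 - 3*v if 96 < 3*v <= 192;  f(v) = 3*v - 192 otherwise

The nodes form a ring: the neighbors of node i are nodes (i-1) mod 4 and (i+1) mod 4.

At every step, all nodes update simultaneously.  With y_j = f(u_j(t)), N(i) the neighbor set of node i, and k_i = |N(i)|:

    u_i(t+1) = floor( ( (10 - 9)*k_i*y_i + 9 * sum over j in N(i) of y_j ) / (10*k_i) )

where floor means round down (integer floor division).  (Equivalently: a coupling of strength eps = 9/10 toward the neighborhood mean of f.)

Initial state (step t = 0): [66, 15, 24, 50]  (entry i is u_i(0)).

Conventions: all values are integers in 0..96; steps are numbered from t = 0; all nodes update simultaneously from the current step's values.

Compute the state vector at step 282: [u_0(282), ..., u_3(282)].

Answer: [55, 16, 55, 16]
Key observation: The state at step 6, [55, 16, 55, 16], reappears at step 12: the system is in a cycle of period 6 from step 6 on.  Therefore the state at step 282 equals the state at step 6 + ((282 - 6) mod 6) = 6, which is [55, 16, 55, 16].

Derivation:
t=0: [66, 15, 24, 50]
t=1: [39, 39, 46, 39]
t=2: [75, 65, 72, 65]
t=3: [6, 25, 5, 25]
t=4: [69, 22, 69, 22]
t=5: [60, 20, 60, 20]
t=6: [55, 16, 55, 16]
t=7: [45, 29, 45, 29]
t=8: [84, 60, 84, 60]
t=9: [16, 55, 16, 55]
t=10: [29, 45, 29, 45]
t=11: [60, 84, 60, 84]
t=12: [55, 16, 55, 16]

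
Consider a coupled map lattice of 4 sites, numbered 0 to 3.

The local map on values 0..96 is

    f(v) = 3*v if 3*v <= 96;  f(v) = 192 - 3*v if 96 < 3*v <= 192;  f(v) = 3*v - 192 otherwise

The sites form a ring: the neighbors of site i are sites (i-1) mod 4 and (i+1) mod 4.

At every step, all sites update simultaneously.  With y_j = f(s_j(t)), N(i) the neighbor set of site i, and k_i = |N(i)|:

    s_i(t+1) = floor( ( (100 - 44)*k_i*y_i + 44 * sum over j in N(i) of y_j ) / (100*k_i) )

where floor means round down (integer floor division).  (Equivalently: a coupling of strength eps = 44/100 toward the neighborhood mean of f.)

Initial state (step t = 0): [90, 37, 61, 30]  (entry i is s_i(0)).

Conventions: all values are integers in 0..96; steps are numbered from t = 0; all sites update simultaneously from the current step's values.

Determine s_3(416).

Answer: s_3(416) = 75
Key observation: The state at step 22, [58, 22, 22, 58], reappears at step 28: the system is in a cycle of period 6 from step 22 on.  Therefore the state at step 416 equals the state at step 22 + ((416 - 22) mod 6) = 26, which is [75, 23, 23, 75].

Derivation:
t=0: [90, 37, 61, 30]
t=1: [81, 64, 42, 69]
t=2: [31, 25, 40, 34]
t=3: [88, 78, 76, 86]
t=4: [64, 47, 43, 60]
t=5: [13, 42, 49, 20]
t=6: [49, 55, 52, 52]
t=7: [39, 32, 34, 37]
t=8: [80, 90, 89, 81]
t=9: [55, 70, 70, 55]
t=10: [25, 19, 19, 25]
t=11: [71, 60, 60, 71]
t=12: [19, 13, 13, 19]
t=13: [53, 42, 42, 53]
t=14: [40, 58, 58, 40]
t=15: [60, 29, 29, 60]
t=16: [28, 70, 70, 28]
t=17: [69, 32, 32, 69]
t=18: [32, 78, 78, 32]
t=19: [84, 53, 53, 84]
t=20: [54, 38, 38, 54]
t=21: [40, 67, 67, 40]
t=22: [58, 22, 22, 58]
t=23: [28, 55, 55, 28]
t=24: [71, 39, 39, 71]
t=25: [32, 63, 63, 32]
t=26: [75, 23, 23, 75]
t=27: [40, 61, 61, 40]
t=28: [58, 22, 22, 58]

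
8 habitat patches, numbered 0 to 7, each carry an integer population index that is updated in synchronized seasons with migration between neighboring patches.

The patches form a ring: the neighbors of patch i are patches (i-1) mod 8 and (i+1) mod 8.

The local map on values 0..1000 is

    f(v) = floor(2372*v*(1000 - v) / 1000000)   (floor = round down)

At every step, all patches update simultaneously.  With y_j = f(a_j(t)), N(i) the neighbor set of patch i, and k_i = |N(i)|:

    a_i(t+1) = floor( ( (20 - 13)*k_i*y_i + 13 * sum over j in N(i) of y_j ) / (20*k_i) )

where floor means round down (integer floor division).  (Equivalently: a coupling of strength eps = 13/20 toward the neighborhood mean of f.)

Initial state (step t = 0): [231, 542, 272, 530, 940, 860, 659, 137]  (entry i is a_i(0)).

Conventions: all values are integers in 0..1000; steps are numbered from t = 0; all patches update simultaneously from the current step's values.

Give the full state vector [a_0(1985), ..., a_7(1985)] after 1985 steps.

Simulating step by step:
t=0: [231, 542, 272, 530, 940, 860, 659, 137]
t=1: [429, 495, 547, 402, 330, 316, 370, 408]
t=2: [581, 586, 583, 560, 535, 528, 545, 568]
t=3: [577, 575, 578, 583, 588, 589, 587, 582]
t=4: [578, 578, 577, 576, 574, 574, 575, 576]
t=5: [578, 578, 578, 579, 579, 579, 579, 578]
t=6: [578, 578, 578, 578, 578, 578, 578, 578]
t=7: [578, 578, 578, 578, 578, 578, 578, 578]

Answer: [578, 578, 578, 578, 578, 578, 578, 578]
Key observation: The state at step 6, [578, 578, 578, 578, 578, 578, 578, 578], reappears at step 7: the system is in a cycle of period 1 from step 6 on.  Therefore the state at step 1985 equals the state at step 6 + ((1985 - 6) mod 1) = 6, which is [578, 578, 578, 578, 578, 578, 578, 578].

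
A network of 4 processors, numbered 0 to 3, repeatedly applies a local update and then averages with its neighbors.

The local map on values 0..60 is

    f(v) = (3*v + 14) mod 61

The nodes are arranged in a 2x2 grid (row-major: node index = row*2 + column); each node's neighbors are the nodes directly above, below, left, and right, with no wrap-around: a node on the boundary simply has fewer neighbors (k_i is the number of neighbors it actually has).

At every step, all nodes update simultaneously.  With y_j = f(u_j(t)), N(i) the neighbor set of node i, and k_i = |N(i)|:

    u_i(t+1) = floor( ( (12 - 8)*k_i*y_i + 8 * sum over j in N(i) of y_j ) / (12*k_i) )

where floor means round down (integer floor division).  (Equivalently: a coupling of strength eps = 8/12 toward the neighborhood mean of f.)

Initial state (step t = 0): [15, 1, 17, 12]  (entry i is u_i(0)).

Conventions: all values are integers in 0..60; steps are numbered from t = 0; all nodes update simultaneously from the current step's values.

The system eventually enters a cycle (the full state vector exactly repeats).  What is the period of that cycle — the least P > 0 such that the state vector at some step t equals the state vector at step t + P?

Answer: 14
Key observation: The state at step 19, [18, 13, 10, 16], reappears at step 33 — and no state repeats earlier — so the cycle the system enters has period 14.

Derivation:
t=0: [15, 1, 17, 12]
t=1: [26, 42, 37, 23]
t=2: [17, 23, 18, 14]
t=3: [11, 27, 22, 28]
t=4: [33, 39, 34, 30]
t=5: [38, 34, 50, 35]
t=6: [34, 39, 35, 51]
t=7: [40, 36, 52, 37]
t=8: [20, 5, 21, 17]
t=9: [19, 15, 11, 16]
t=10: [38, 23, 19, 35]
t=11: [12, 28, 24, 30]
t=12: [37, 43, 39, 35]
t=13: [11, 27, 23, 29]
t=14: [34, 40, 36, 32]
t=15: [22, 38, 34, 20]
t=16: [26, 12, 29, 24]
t=17: [40, 35, 32, 38]
t=18: [39, 25, 22, 37]
t=19: [18, 13, 10, 16]
t=20: [34, 20, 17, 32]
t=21: [24, 39, 36, 22]
t=22: [11, 17, 14, 9]
t=23: [35, 30, 48, 33]
t=24: [45, 51, 48, 43]
t=25: [36, 31, 28, 34]
t=26: [27, 33, 30, 46]
t=27: [43, 38, 35, 41]
t=28: [28, 14, 31, 26]
t=29: [46, 41, 38, 44]
t=30: [17, 23, 20, 15]
t=31: [13, 28, 25, 31]
t=32: [39, 45, 42, 37]
t=33: [18, 13, 10, 16]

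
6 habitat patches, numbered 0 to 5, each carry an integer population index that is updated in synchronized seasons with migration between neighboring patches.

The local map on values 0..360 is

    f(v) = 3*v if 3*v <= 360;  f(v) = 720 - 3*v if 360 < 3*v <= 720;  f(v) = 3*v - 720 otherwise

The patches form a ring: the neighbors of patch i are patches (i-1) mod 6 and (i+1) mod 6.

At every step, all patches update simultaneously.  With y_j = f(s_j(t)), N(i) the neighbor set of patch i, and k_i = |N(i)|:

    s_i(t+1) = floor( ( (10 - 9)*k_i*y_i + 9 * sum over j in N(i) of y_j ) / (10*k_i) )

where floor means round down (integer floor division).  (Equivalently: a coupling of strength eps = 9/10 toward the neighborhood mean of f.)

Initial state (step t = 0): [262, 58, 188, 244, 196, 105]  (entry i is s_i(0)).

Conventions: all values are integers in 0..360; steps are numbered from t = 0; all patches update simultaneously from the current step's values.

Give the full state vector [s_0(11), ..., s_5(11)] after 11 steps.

Answer: [254, 146, 175, 169, 177, 204]

Derivation:
t=0: [262, 58, 188, 244, 196, 105]
t=1: [226, 117, 99, 130, 160, 120]
t=2: [324, 187, 336, 274, 334, 162]
t=3: [202, 258, 146, 266, 179, 263]
t=4: [66, 183, 87, 217, 84, 140]
t=5: [231, 223, 134, 237, 191, 232]
t=6: [36, 160, 58, 210, 29, 80]
t=7: [226, 150, 165, 126, 157, 111]
t=8: [275, 147, 297, 247, 328, 164]
t=9: [238, 152, 152, 197, 138, 188]
t=10: [189, 147, 203, 269, 158, 156]
t=11: [254, 146, 175, 169, 177, 204]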